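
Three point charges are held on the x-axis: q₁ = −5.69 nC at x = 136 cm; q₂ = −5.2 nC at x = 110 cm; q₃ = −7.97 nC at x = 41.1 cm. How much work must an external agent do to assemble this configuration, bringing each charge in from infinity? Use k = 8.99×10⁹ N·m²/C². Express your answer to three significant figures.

1.99×10⁻⁶ J

The work to assemble the configuration equals its total potential energy, U = Σ kqᵢqⱼ/rᵢⱼ over all pairs.
Pair separations: r₁₂ = 0.260 m, r₁₃ = 0.949 m, r₂₃ = 0.689 m.
U = (1.02×10⁻⁶) + (4.30×10⁻⁷) + (5.41×10⁻⁷) = 1.99×10⁻⁶ J.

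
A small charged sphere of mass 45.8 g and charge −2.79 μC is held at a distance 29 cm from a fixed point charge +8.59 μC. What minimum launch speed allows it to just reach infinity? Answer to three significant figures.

To just escape, total mechanical energy must reach zero at infinity: ½mv²_min + U = 0, so ½mv²_min = −U = |kQq|/r.
|U| = |kQq|/r = (8.99×10⁹ N·m²/C²)(8.59×10⁻⁶)(2.79×10⁻⁶)/(0.290) = 0.743 J.
v_min = √(2|U|/m) = √(2·0.743/0.0458) = 5.70 m/s.

5.70 m/s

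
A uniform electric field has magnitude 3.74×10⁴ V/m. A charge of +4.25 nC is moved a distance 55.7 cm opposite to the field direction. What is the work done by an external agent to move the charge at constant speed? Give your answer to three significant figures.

The potential change for a displacement 55.7 cm opposite to the field direction is ΔV = +Ed = 2.08×10⁴ V.
W_ext = qΔV = 8.85×10⁻⁵ J.

8.85×10⁻⁵ J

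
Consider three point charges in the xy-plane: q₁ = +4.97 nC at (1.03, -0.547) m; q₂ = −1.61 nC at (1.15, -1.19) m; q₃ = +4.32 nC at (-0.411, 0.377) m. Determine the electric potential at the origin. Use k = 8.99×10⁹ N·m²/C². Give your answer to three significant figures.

99.2 V

Electric potential is a scalar, so the contributions from each charge add algebraically: V = Σ kqᵢ/rᵢ.
Distances from the field point to each charge: r₁ = 1.17 m, r₂ = 1.65 m, r₃ = 0.558 m.
V = k[(4.97×10⁻⁹)/(1.17) + (-1.61×10⁻⁹)/(1.65) + (4.32×10⁻⁹)/(0.558)] = 99.2 V.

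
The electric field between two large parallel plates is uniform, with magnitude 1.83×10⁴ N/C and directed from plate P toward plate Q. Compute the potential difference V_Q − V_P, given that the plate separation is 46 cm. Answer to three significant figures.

-8420 V

In a uniform field, potential decreases in the direction of E: ΔV = −E·d for a displacement d parallel to E.
Going from P to Q is a displacement of 46 cm along the field, so V_Q − V_P = −Ed = -8420 V.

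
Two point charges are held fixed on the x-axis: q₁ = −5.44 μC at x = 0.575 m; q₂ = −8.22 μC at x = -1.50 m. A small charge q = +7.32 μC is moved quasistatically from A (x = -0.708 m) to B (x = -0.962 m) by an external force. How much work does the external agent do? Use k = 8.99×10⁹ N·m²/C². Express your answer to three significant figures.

For quasistatic motion the external work equals the change in potential energy: W_ext = qΔV = q(V_B − V_A).
At A: distances to the source charges are 1.28 m, 0.792 m; V_A = Σ kqᵢ/rᵢ = -1.31×10⁵ V.
At B: distances to the source charges are 1.54 m, 0.538 m; V_B = Σ kqᵢ/rᵢ = -1.69×10⁵ V.
ΔV = V_B − V_A = -3.78×10⁴ V.
W_ext = qΔV = (7.32×10⁻⁶ C)(-3.78×10⁴ V) = -0.276 J.

-0.276 J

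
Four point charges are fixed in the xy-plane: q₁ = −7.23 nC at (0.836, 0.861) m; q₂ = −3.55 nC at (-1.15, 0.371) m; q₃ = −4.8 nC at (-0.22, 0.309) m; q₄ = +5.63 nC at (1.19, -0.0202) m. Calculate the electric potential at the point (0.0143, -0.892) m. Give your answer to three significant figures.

The total potential is the scalar sum of each charge's contribution, V = Σ kqᵢ/rᵢ.
Distances from the field point to each charge: r₁ = 1.94 m, r₂ = 1.72 m, r₃ = 1.22 m, r₄ = 1.46 m.
V = k[(-7.23×10⁻⁹)/(1.94) + (-3.55×10⁻⁹)/(1.72) + (-4.80×10⁻⁹)/(1.22) + (5.63×10⁻⁹)/(1.46)] = -52.8 V.

-52.8 V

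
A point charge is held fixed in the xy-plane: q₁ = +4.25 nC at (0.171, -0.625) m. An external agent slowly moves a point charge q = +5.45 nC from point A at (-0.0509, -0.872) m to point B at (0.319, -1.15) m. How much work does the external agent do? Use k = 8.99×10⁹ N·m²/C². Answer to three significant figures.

-2.45×10⁻⁷ J

For quasistatic motion the external work equals the change in potential energy: W_ext = qΔV = q(V_B − V_A).
At A: distance to the source charge is 0.332 m; V_A = kq₁/r = 115 V.
At B: distance to the source charge is 0.545 m; V_B = kq₁/r = 70.0 V.
ΔV = V_B − V_A = -45.0 V.
W_ext = qΔV = (5.45×10⁻⁹ C)(-45.0 V) = -2.45×10⁻⁷ J.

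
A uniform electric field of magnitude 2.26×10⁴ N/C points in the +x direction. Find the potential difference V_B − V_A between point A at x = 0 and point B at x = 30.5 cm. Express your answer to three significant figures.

In a uniform field, potential decreases in the direction of E: V_B − V_A = −E·Δx.
V_B − V_A = −(2.26×10⁴ V/m)(0.305 m) = -6890 V.

-6890 V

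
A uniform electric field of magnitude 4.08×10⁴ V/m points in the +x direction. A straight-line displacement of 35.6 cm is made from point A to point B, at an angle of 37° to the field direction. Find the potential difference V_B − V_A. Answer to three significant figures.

Only the component of displacement along E changes the potential: ΔV = −E·d·cosθ.
ΔV = −(4.08×10⁴ V/m)(0.356 m)cos37° = -1.16×10⁴ V.

-1.16×10⁴ V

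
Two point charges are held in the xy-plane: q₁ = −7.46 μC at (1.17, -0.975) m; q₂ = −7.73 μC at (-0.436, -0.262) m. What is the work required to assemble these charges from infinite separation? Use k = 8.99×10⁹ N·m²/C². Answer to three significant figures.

The work to assemble the configuration equals its total potential energy, U = Σ kqᵢqⱼ/rᵢⱼ over all pairs.
Pair separations: r₁₂ = 1.76 m.
U = (0.295) = 0.295 J.

0.295 J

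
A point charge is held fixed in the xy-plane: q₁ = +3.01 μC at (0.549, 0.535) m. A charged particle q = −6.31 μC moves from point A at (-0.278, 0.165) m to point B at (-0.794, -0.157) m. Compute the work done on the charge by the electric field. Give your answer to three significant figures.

-0.0754 J

The work done by the electric force is W_field = −ΔU = −q(V_B − V_A) = q(V_A − V_B).
At A: distance to the source charge is 0.906 m; V_A = kq₁/r = 2.99×10⁴ V.
At B: distance to the source charge is 1.51 m; V_B = kq₁/r = 1.79×10⁴ V.
ΔV = V_B − V_A = -1.20×10⁴ V.
W_field = −qΔV = −(-6.31×10⁻⁶ C)(-1.20×10⁴ V) = -0.0754 J.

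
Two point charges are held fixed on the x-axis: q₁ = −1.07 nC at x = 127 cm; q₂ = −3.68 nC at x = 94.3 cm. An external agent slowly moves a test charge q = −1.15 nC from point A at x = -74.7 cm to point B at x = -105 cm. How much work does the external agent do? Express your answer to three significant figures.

For quasistatic motion the external work equals the change in potential energy: W_ext = qΔV = q(V_B − V_A).
At A: distances to the source charges are 2.02 m, 1.69 m; V_A = Σ kqᵢ/rᵢ = -24.3 V.
At B: distances to the source charges are 2.32 m, 1.99 m; V_B = Σ kqᵢ/rᵢ = -20.7 V.
ΔV = V_B − V_A = 3.60 V.
W_ext = qΔV = (-1.15×10⁻⁹ C)(3.60 V) = -4.14×10⁻⁹ J.

-4.14×10⁻⁹ J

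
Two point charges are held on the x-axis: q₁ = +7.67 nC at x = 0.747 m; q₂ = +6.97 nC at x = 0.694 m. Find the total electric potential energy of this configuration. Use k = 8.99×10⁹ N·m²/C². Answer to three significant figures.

9.07×10⁻⁶ J

The work to assemble the configuration equals its total potential energy, U = Σ kqᵢqⱼ/rᵢⱼ over all pairs.
Pair separations: r₁₂ = 0.0530 m.
U = (9.07×10⁻⁶) = 9.07×10⁻⁶ J.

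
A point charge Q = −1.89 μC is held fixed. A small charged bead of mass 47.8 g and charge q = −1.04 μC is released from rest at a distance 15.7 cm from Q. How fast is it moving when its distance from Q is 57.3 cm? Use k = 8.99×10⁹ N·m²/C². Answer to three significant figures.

1.85 m/s

Only the electrostatic force acts, so mechanical energy is conserved: ½mv² = U₁ − U₂ = kQq(1/r₁ − 1/r₂).
U₁ − U₂ = (8.99×10⁹ N·m²/C²)(-1.89×10⁻⁶ C)(-1.04×10⁻⁶ C)(1/0.157 − 1/0.573) = 0.0817 J.
v = √(2·0.0817/0.0478) = 1.85 m/s.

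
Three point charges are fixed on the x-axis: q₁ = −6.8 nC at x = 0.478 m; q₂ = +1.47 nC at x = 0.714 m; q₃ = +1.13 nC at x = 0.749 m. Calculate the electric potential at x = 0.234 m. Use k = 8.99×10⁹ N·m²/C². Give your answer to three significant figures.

-203 V

The total potential is the scalar sum of each charge's contribution, V = Σ kqᵢ/rᵢ.
Distances from the field point to each charge: r₁ = 0.244 m, r₂ = 0.480 m, r₃ = 0.515 m.
V = k[(-6.80×10⁻⁹)/(0.244) + (1.47×10⁻⁹)/(0.480) + (1.13×10⁻⁹)/(0.515)] = -203 V.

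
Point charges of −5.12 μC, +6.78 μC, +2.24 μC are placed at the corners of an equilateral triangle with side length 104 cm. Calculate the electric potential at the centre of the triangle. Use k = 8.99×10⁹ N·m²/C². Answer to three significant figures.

Electric potential is a scalar, so the contributions from each charge add algebraically: V = Σ kqᵢ/rᵢ.
The distance from each vertex to the centroid is a/√3 = 0.600 m.
V = k[(-5.12×10⁻⁶)/(0.600) + (6.78×10⁻⁶)/(0.600) + (2.24×10⁻⁶)/(0.600)] = 5.84×10⁴ V.

5.84×10⁴ V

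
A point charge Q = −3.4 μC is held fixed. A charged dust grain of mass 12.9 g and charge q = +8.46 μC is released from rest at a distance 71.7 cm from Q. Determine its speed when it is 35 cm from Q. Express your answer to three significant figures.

Only the electrostatic force acts, so mechanical energy is conserved: ½mv² = U₁ − U₂ = kQq(1/r₁ − 1/r₂).
U₁ − U₂ = (8.99×10⁹ N·m²/C²)(-3.40×10⁻⁶ C)(8.46×10⁻⁶ C)(1/0.717 − 1/0.350) = 0.378 J.
v = √(2·0.378/0.0129) = 7.66 m/s.

7.66 m/s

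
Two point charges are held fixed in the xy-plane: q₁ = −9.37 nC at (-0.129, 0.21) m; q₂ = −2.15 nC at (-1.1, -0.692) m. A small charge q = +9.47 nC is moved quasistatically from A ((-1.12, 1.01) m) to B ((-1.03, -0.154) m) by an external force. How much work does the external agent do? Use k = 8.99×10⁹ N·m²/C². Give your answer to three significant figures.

-4.24×10⁻⁷ J

For quasistatic motion the external work equals the change in potential energy: W_ext = qΔV = q(V_B − V_A).
At A: distances to the source charges are 1.27 m, 1.70 m; V_A = Σ kqᵢ/rᵢ = -77.5 V.
At B: distances to the source charges are 0.972 m, 0.543 m; V_B = Σ kqᵢ/rᵢ = -122 V.
ΔV = V_B − V_A = -44.8 V.
W_ext = qΔV = (9.47×10⁻⁹ C)(-44.8 V) = -4.24×10⁻⁷ J.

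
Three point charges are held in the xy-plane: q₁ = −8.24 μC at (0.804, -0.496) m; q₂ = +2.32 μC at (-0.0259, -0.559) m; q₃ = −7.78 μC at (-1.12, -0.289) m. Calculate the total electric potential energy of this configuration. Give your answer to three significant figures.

The assembly work is the sum of pairwise potential energies, U = Σ_{i<j} kqᵢqⱼ/rᵢⱼ.
Pair separations: r₁₂ = 0.832 m, r₁₃ = 1.94 m, r₂₃ = 1.13 m.
U = (-0.206) + (0.298) + (-0.144) = -0.0527 J.

-0.0527 J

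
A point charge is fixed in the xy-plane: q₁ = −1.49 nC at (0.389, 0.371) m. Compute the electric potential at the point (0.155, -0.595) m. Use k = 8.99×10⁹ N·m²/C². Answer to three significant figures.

The total potential is the scalar sum of each charge's contribution, V = Σ kqᵢ/rᵢ.
Distances from the field point to each charge: r₁ = 0.994 m.
V = k[(-1.49×10⁻⁹)/(0.994)] = -13.5 V.

-13.5 V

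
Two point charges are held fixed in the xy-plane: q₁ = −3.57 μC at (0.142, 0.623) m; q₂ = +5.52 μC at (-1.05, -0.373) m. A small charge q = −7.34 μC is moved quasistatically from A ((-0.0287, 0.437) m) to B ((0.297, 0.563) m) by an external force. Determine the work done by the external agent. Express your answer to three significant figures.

For quasistatic motion the external work equals the change in potential energy: W_ext = qΔV = q(V_B − V_A).
At A: distances to the source charges are 0.252 m, 1.30 m; V_A = Σ kqᵢ/rᵢ = -8.91×10⁴ V.
At B: distances to the source charges are 0.166 m, 1.64 m; V_B = Σ kqᵢ/rᵢ = -1.63×10⁵ V.
ΔV = V_B − V_A = -7.38×10⁴ V.
W_ext = qΔV = (-7.34×10⁻⁶ C)(-7.38×10⁴ V) = 0.542 J.

0.542 J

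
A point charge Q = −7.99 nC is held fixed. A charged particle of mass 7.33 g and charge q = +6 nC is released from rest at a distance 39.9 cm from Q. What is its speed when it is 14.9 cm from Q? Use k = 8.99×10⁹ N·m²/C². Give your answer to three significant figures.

Only the electrostatic force acts, so mechanical energy is conserved: ½mv² = U₁ − U₂ = kQq(1/r₁ − 1/r₂).
U₁ − U₂ = (8.99×10⁹ N·m²/C²)(-7.99×10⁻⁹ C)(6.00×10⁻⁹ C)(1/0.399 − 1/0.149) = 1.81×10⁻⁶ J.
v = √(2·1.81×10⁻⁶/7.33×10⁻³) = 0.0222 m/s.

0.0222 m/s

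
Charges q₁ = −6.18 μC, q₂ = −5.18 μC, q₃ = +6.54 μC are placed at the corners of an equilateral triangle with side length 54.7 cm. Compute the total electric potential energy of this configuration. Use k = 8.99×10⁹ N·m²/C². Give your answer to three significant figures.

-0.695 J

The assembly work is the sum of pairwise potential energies, U = Σ_{i<j} kqᵢqⱼ/rᵢⱼ.
All three pair separations equal the side length, 0.547 m.
U = (0.526) + (-0.664) + (-0.557) = -0.695 J.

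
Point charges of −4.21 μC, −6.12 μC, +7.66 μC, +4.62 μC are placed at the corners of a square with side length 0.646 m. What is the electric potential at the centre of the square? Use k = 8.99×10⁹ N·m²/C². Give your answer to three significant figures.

Electric potential is a scalar, so the contributions from each charge add algebraically: V = Σ kqᵢ/rᵢ.
The distance from each corner to the centre is a√2/2 = 0.457 m.
V = k[(-4.21×10⁻⁶)/(0.457) + (-6.12×10⁻⁶)/(0.457) + (7.66×10⁻⁶)/(0.457) + (4.62×10⁻⁶)/(0.457)] = 3.84×10⁴ V.

3.84×10⁴ V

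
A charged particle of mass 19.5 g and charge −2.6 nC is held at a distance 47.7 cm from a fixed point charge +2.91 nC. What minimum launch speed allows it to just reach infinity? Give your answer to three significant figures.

To just escape, total mechanical energy must reach zero at infinity: ½mv²_min + U = 0, so ½mv²_min = −U = |kQq|/r.
|U| = |kQq|/r = (8.99×10⁹ N·m²/C²)(2.91×10⁻⁹)(2.60×10⁻⁹)/(0.477) = 1.43×10⁻⁷ J.
v_min = √(2|U|/m) = √(2·1.43×10⁻⁷/0.0195) = 3.82×10⁻³ m/s.

3.82×10⁻³ m/s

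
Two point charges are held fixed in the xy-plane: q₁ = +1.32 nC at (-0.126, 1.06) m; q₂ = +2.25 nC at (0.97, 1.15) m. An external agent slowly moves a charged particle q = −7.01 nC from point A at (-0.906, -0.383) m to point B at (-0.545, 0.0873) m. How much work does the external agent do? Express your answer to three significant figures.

For quasistatic motion the external work equals the change in potential energy: W_ext = qΔV = q(V_B − V_A).
At A: distances to the source charges are 1.64 m, 2.42 m; V_A = Σ kqᵢ/rᵢ = 15.6 V.
At B: distances to the source charges are 1.06 m, 1.85 m; V_B = Σ kqᵢ/rᵢ = 22.1 V.
ΔV = V_B − V_A = 6.55 V.
W_ext = qΔV = (-7.01×10⁻⁹ C)(6.55 V) = -4.59×10⁻⁸ J.

-4.59×10⁻⁸ J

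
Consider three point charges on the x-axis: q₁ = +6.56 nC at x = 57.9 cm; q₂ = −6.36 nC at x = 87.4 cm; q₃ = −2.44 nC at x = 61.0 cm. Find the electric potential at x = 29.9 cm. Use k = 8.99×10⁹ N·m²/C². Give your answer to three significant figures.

The total potential is the scalar sum of each charge's contribution, V = Σ kqᵢ/rᵢ.
Distances from the field point to each charge: r₁ = 0.280 m, r₂ = 0.575 m, r₃ = 0.311 m.
V = k[(6.56×10⁻⁹)/(0.280) + (-6.36×10⁻⁹)/(0.575) + (-2.44×10⁻⁹)/(0.311)] = 40.7 V.

40.7 V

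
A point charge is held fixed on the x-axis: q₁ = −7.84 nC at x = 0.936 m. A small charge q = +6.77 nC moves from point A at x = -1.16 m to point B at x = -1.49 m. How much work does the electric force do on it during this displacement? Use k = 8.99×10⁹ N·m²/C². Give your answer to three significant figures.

-3.10×10⁻⁸ J

The work done by the electric force is W_field = −ΔU = −q(V_B − V_A) = q(V_A − V_B).
At A: distance to the source charge is 2.10 m; V_A = kq₁/r = -33.6 V.
At B: distance to the source charge is 2.43 m; V_B = kq₁/r = -29.1 V.
ΔV = V_B − V_A = 4.57 V.
W_field = −qΔV = −(6.77×10⁻⁹ C)(4.57 V) = -3.10×10⁻⁸ J.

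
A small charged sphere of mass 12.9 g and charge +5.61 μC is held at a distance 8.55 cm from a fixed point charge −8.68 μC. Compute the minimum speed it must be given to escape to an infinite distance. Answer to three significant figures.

28.2 m/s

To just escape, total mechanical energy must reach zero at infinity: ½mv²_min + U = 0, so ½mv²_min = −U = |kQq|/r.
|U| = |kQq|/r = (8.99×10⁹ N·m²/C²)(8.68×10⁻⁶)(5.61×10⁻⁶)/(0.0855) = 5.12 J.
v_min = √(2|U|/m) = √(2·5.12/0.0129) = 28.2 m/s.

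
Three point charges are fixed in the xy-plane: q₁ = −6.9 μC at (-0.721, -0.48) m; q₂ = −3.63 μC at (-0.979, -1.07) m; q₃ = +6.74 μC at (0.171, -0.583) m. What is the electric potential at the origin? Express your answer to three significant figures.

5610 V

The total potential is the scalar sum of each charge's contribution, V = Σ kqᵢ/rᵢ.
Distances from the field point to each charge: r₁ = 0.866 m, r₂ = 1.45 m, r₃ = 0.608 m.
V = k[(-6.90×10⁻⁶)/(0.866) + (-3.63×10⁻⁶)/(1.45) + (6.74×10⁻⁶)/(0.608)] = 5610 V.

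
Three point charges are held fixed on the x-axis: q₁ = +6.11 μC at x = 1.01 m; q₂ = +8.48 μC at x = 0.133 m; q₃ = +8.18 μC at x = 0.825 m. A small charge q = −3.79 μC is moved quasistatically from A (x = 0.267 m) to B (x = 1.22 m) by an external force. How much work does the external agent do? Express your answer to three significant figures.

0.973 J

For quasistatic motion the external work equals the change in potential energy: W_ext = qΔV = q(V_B − V_A).
At A: distances to the source charges are 0.743 m, 0.134 m, 0.558 m; V_A = Σ kqᵢ/rᵢ = 7.75×10⁵ V.
At B: distances to the source charges are 0.210 m, 1.09 m, 0.395 m; V_B = Σ kqᵢ/rᵢ = 5.18×10⁵ V.
ΔV = V_B − V_A = -2.57×10⁵ V.
W_ext = qΔV = (-3.79×10⁻⁶ C)(-2.57×10⁵ V) = 0.973 J.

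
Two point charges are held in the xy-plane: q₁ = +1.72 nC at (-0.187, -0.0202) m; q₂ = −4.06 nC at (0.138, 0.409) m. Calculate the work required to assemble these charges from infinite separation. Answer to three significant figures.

-1.17×10⁻⁷ J

The work to assemble the configuration equals its total potential energy, U = Σ kqᵢqⱼ/rᵢⱼ over all pairs.
Pair separations: r₁₂ = 0.538 m.
U = (-1.17×10⁻⁷) = -1.17×10⁻⁷ J.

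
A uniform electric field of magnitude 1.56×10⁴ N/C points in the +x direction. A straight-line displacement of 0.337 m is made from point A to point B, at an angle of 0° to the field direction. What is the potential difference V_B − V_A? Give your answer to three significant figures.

-5260 V

Only the component of displacement along E changes the potential: ΔV = −E·d·cosθ.
ΔV = −(1.56×10⁴ V/m)(0.337 m)cos0° = -5260 V.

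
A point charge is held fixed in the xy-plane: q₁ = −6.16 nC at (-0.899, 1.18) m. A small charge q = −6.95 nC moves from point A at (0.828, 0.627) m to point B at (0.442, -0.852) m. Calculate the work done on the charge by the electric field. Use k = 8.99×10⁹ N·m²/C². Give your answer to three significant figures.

5.42×10⁻⁸ J

The work done by the electric force is W_field = −ΔU = −q(V_B − V_A) = q(V_A − V_B).
At A: distance to the source charge is 1.81 m; V_A = kq₁/r = -30.5 V.
At B: distance to the source charge is 2.43 m; V_B = kq₁/r = -22.7 V.
ΔV = V_B − V_A = 7.79 V.
W_field = −qΔV = −(-6.95×10⁻⁹ C)(7.79 V) = 5.42×10⁻⁸ J.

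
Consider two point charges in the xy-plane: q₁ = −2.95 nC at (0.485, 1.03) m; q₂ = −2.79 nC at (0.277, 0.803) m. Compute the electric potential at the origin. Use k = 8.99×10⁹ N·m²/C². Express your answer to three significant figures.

The total potential is the scalar sum of each charge's contribution, V = Σ kqᵢ/rᵢ.
Distances from the field point to each charge: r₁ = 1.14 m, r₂ = 0.849 m.
V = k[(-2.95×10⁻⁹)/(1.14) + (-2.79×10⁻⁹)/(0.849)] = -52.8 V.

-52.8 V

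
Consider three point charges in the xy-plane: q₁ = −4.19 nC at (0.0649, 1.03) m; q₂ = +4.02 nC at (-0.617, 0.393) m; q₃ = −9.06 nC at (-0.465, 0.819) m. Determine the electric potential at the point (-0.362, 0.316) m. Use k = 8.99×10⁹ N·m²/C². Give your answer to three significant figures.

-68.2 V

Electric potential is a scalar, so the contributions from each charge add algebraically: V = Σ kqᵢ/rᵢ.
Distances from the field point to each charge: r₁ = 0.832 m, r₂ = 0.266 m, r₃ = 0.513 m.
V = k[(-4.19×10⁻⁹)/(0.832) + (4.02×10⁻⁹)/(0.266) + (-9.06×10⁻⁹)/(0.513)] = -68.2 V.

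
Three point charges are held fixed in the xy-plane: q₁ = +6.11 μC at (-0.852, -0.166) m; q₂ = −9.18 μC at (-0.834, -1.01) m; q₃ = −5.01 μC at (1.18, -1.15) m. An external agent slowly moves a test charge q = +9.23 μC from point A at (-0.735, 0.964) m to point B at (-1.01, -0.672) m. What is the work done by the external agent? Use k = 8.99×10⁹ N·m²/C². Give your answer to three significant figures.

-1.14 J

For quasistatic motion the external work equals the change in potential energy: W_ext = qΔV = q(V_B − V_A).
At A: distances to the source charges are 1.14 m, 1.98 m, 2.85 m; V_A = Σ kqᵢ/rᵢ = -9190 V.
At B: distances to the source charges are 0.530 m, 0.381 m, 2.24 m; V_B = Σ kqᵢ/rᵢ = -1.33×10⁵ V.
ΔV = V_B − V_A = -1.24×10⁵ V.
W_ext = qΔV = (9.23×10⁻⁶ C)(-1.24×10⁵ V) = -1.14 J.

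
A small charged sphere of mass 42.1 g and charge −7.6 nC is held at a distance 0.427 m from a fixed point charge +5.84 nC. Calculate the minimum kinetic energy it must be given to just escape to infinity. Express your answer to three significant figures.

To just escape, total mechanical energy must reach zero at infinity: ½mv²_min + U = 0, so ½mv²_min = −U = |kQq|/r.
|U| = |kQq|/r = (8.99×10⁹ N·m²/C²)(5.84×10⁻⁹)(7.60×10⁻⁹)/(0.427) = 9.34×10⁻⁷ J.

9.34×10⁻⁷ J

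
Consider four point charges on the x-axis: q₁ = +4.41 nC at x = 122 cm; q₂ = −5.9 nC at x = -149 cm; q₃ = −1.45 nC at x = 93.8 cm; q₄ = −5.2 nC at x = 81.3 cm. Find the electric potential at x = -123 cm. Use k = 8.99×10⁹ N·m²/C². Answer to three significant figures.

Electric potential is a scalar, so the contributions from each charge add algebraically: V = Σ kqᵢ/rᵢ.
Distances from the field point to each charge: r₁ = 2.45 m, r₂ = 0.260 m, r₃ = 2.17 m, r₄ = 2.04 m.
V = k[(4.41×10⁻⁹)/(2.45) + (-5.90×10⁻⁹)/(0.260) + (-1.45×10⁻⁹)/(2.17) + (-5.20×10⁻⁹)/(2.04)] = -217 V.

-217 V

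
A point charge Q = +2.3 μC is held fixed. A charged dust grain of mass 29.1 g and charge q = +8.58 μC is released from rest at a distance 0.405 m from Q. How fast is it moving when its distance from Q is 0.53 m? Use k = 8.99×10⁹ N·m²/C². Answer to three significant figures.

Only the electrostatic force acts, so mechanical energy is conserved: ½mv² = U₁ − U₂ = kQq(1/r₁ − 1/r₂).
U₁ − U₂ = (8.99×10⁹ N·m²/C²)(2.30×10⁻⁶ C)(8.58×10⁻⁶ C)(1/0.405 − 1/0.530) = 0.103 J.
v = √(2·0.103/0.0291) = 2.66 m/s.

2.66 m/s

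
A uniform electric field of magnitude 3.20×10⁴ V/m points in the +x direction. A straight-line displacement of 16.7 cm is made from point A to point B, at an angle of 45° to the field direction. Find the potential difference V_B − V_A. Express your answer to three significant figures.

-3780 V

Only the component of displacement along E changes the potential: ΔV = −E·d·cosθ.
ΔV = −(3.20×10⁴ V/m)(0.167 m)cos45° = -3780 V.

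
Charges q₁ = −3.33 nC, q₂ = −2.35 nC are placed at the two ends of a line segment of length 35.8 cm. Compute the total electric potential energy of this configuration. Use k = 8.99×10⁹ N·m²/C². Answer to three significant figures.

1.97×10⁻⁷ J

The work to assemble the configuration equals its total potential energy, U = Σ kqᵢqⱼ/rᵢⱼ over all pairs.
The separation is r = 0.358 m.
U = (1.97×10⁻⁷) = 1.97×10⁻⁷ J.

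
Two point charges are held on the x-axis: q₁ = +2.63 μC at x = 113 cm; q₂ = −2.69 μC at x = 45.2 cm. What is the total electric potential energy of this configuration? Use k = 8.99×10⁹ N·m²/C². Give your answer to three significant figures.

-0.0938 J

The assembly work is the sum of pairwise potential energies, U = Σ_{i<j} kqᵢqⱼ/rᵢⱼ.
Pair separations: r₁₂ = 0.678 m.
U = (-0.0938) = -0.0938 J.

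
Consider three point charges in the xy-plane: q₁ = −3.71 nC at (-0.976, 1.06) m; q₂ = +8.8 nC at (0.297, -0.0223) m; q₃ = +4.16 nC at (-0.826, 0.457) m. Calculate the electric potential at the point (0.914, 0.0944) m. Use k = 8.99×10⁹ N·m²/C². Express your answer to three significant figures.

131 V

Electric potential is a scalar, so the contributions from each charge add algebraically: V = Σ kqᵢ/rᵢ.
Distances from the field point to each charge: r₁ = 2.12 m, r₂ = 0.628 m, r₃ = 1.78 m.
V = k[(-3.71×10⁻⁹)/(2.12) + (8.80×10⁻⁹)/(0.628) + (4.16×10⁻⁹)/(1.78)] = 131 V.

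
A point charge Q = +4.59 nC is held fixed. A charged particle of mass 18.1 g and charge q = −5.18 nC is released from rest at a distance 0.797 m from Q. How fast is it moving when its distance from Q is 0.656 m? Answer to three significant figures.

2.52×10⁻³ m/s

Only the electrostatic force acts, so mechanical energy is conserved: ½mv² = U₁ − U₂ = kQq(1/r₁ − 1/r₂).
U₁ − U₂ = (8.99×10⁹ N·m²/C²)(4.59×10⁻⁹ C)(-5.18×10⁻⁹ C)(1/0.797 − 1/0.656) = 5.76×10⁻⁸ J.
v = √(2·5.76×10⁻⁸/0.0181) = 2.52×10⁻³ m/s.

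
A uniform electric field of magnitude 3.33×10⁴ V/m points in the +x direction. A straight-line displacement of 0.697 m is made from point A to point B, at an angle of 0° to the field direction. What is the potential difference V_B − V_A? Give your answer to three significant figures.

-2.32×10⁴ V

Only the component of displacement along E changes the potential: ΔV = −E·d·cosθ.
ΔV = −(3.33×10⁴ V/m)(0.697 m)cos0° = -2.32×10⁴ V.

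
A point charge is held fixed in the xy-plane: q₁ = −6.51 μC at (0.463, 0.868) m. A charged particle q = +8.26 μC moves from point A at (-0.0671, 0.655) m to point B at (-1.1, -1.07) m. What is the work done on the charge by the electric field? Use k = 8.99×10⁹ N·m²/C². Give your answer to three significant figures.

The work done by the electric force is W_field = −ΔU = −q(V_B − V_A) = q(V_A − V_B).
At A: distance to the source charge is 0.571 m; V_A = kq₁/r = -1.02×10⁵ V.
At B: distance to the source charge is 2.49 m; V_B = kq₁/r = -2.35×10⁴ V.
ΔV = V_B − V_A = 7.89×10⁴ V.
W_field = −qΔV = −(8.26×10⁻⁶ C)(7.89×10⁴ V) = -0.652 J.

-0.652 J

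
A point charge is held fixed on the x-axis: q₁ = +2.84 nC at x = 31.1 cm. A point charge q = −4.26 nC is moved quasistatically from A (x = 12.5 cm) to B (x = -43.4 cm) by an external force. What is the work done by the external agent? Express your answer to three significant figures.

4.39×10⁻⁷ J

For quasistatic motion the external work equals the change in potential energy: W_ext = qΔV = q(V_B − V_A).
At A: distance to the source charge is 0.186 m; V_A = kq₁/r = 137 V.
At B: distance to the source charge is 0.745 m; V_B = kq₁/r = 34.3 V.
ΔV = V_B − V_A = -103 V.
W_ext = qΔV = (-4.26×10⁻⁹ C)(-103 V) = 4.39×10⁻⁷ J.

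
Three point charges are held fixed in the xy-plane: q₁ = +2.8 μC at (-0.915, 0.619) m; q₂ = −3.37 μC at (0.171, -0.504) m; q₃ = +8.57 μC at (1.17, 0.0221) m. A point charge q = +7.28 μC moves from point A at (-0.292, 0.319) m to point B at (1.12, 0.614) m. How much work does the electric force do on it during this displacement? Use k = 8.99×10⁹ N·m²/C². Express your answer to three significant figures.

The work done by the electric force is W_field = −ΔU = −q(V_B − V_A) = q(V_A − V_B).
At A: distances to the source charges are 0.691 m, 0.944 m, 1.49 m; V_A = Σ kqᵢ/rᵢ = 5.60×10⁴ V.
At B: distances to the source charges are 2.04 m, 1.47 m, 0.594 m; V_B = Σ kqᵢ/rᵢ = 1.21×10⁵ V.
ΔV = V_B − V_A = 6.54×10⁴ V.
W_field = −qΔV = −(7.28×10⁻⁶ C)(6.54×10⁴ V) = -0.476 J.

-0.476 J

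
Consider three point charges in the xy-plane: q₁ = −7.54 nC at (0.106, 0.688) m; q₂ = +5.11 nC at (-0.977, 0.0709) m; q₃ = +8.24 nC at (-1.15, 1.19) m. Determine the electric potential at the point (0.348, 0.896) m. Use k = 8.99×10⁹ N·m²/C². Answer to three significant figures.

Electric potential is a scalar, so the contributions from each charge add algebraically: V = Σ kqᵢ/rᵢ.
Distances from the field point to each charge: r₁ = 0.319 m, r₂ = 1.56 m, r₃ = 1.53 m.
V = k[(-7.54×10⁻⁹)/(0.319) + (5.11×10⁻⁹)/(1.56) + (8.24×10⁻⁹)/(1.53)] = -134 V.

-134 V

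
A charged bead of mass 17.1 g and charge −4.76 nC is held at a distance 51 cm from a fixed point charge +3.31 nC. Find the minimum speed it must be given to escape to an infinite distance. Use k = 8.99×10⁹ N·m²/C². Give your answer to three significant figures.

5.70×10⁻³ m/s

To just escape, total mechanical energy must reach zero at infinity: ½mv²_min + U = 0, so ½mv²_min = −U = |kQq|/r.
|U| = |kQq|/r = (8.99×10⁹ N·m²/C²)(3.31×10⁻⁹)(4.76×10⁻⁹)/(0.510) = 2.78×10⁻⁷ J.
v_min = √(2|U|/m) = √(2·2.78×10⁻⁷/0.0171) = 5.70×10⁻³ m/s.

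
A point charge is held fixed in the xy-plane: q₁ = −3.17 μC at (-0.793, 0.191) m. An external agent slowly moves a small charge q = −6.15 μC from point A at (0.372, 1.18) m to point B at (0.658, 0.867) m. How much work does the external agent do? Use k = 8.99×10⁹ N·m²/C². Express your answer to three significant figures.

For quasistatic motion the external work equals the change in potential energy: W_ext = qΔV = q(V_B − V_A).
At A: distance to the source charge is 1.53 m; V_A = kq₁/r = -1.86×10⁴ V.
At B: distance to the source charge is 1.60 m; V_B = kq₁/r = -1.78×10⁴ V.
ΔV = V_B − V_A = 845 V.
W_ext = qΔV = (-6.15×10⁻⁶ C)(845 V) = -5.20×10⁻³ J.

-5.20×10⁻³ J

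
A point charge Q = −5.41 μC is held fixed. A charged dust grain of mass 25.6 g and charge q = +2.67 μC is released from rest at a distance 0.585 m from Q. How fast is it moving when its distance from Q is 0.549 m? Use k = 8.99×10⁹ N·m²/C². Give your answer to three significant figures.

1.07 m/s

Only the electrostatic force acts, so mechanical energy is conserved: ½mv² = U₁ − U₂ = kQq(1/r₁ − 1/r₂).
U₁ − U₂ = (8.99×10⁹ N·m²/C²)(-5.41×10⁻⁶ C)(2.67×10⁻⁶ C)(1/0.585 − 1/0.549) = 0.0146 J.
v = √(2·0.0146/0.0256) = 1.07 m/s.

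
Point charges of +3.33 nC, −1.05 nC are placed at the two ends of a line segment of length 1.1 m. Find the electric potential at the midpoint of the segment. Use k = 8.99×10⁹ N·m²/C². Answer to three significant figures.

The total potential is the scalar sum of each charge's contribution, V = Σ kqᵢ/rᵢ.
Each charge is 0.550 m from the midpoint.
V = k[(3.33×10⁻⁹)/(0.550) + (-1.05×10⁻⁹)/(0.550)] = 37.3 V.

37.3 V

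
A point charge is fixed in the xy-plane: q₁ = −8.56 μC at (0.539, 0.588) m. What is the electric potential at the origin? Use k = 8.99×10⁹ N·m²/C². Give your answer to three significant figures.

-9.65×10⁴ V

The total potential is the scalar sum of each charge's contribution, V = Σ kqᵢ/rᵢ.
Distances from the field point to each charge: r₁ = 0.798 m.
V = k[(-8.56×10⁻⁶)/(0.798)] = -9.65×10⁴ V.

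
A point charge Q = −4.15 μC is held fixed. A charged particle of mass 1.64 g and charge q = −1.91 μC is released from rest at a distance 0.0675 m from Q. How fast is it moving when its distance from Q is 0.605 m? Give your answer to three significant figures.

33.8 m/s

Only the electrostatic force acts, so mechanical energy is conserved: ½mv² = U₁ − U₂ = kQq(1/r₁ − 1/r₂).
U₁ − U₂ = (8.99×10⁹ N·m²/C²)(-4.15×10⁻⁶ C)(-1.91×10⁻⁶ C)(1/0.0675 − 1/0.605) = 0.938 J.
v = √(2·0.938/1.64×10⁻³) = 33.8 m/s.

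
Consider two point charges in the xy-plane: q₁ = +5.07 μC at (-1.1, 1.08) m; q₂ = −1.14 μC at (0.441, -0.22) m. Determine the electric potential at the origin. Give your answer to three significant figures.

The total potential is the scalar sum of each charge's contribution, V = Σ kqᵢ/rᵢ.
Distances from the field point to each charge: r₁ = 1.54 m, r₂ = 0.493 m.
V = k[(5.07×10⁻⁶)/(1.54) + (-1.14×10⁻⁶)/(0.493)] = 8770 V.

8770 V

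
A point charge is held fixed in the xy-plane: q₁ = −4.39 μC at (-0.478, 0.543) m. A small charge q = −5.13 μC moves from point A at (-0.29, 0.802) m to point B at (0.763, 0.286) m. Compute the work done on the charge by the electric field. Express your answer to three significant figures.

The work done by the electric force is W_field = −ΔU = −q(V_B − V_A) = q(V_A − V_B).
At A: distance to the source charge is 0.320 m; V_A = kq₁/r = -1.23×10⁵ V.
At B: distance to the source charge is 1.27 m; V_B = kq₁/r = -3.11×10⁴ V.
ΔV = V_B − V_A = 9.22×10⁴ V.
W_field = −qΔV = −(-5.13×10⁻⁶ C)(9.22×10⁴ V) = 0.473 J.

0.473 J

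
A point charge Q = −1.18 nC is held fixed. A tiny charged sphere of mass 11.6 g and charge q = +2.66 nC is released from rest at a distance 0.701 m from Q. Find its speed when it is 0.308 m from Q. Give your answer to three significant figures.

2.98×10⁻³ m/s

Only the electrostatic force acts, so mechanical energy is conserved: ½mv² = U₁ − U₂ = kQq(1/r₁ − 1/r₂).
U₁ − U₂ = (8.99×10⁹ N·m²/C²)(-1.18×10⁻⁹ C)(2.66×10⁻⁹ C)(1/0.701 − 1/0.308) = 5.14×10⁻⁸ J.
v = √(2·5.14×10⁻⁸/0.0116) = 2.98×10⁻³ m/s.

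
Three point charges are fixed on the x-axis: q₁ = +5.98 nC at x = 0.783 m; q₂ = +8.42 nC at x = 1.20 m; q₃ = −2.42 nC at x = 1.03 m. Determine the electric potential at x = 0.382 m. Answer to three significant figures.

Electric potential is a scalar, so the contributions from each charge add algebraically: V = Σ kqᵢ/rᵢ.
Distances from the field point to each charge: r₁ = 0.401 m, r₂ = 0.818 m, r₃ = 0.648 m.
V = k[(5.98×10⁻⁹)/(0.401) + (8.42×10⁻⁹)/(0.818) + (-2.42×10⁻⁹)/(0.648)] = 193 V.

193 V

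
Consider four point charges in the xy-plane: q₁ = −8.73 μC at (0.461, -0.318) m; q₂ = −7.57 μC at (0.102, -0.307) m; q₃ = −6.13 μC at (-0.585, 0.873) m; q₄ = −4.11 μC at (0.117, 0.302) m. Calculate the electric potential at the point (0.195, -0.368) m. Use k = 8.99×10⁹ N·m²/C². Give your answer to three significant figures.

Electric potential is a scalar, so the contributions from each charge add algebraically: V = Σ kqᵢ/rᵢ.
Distances from the field point to each charge: r₁ = 0.271 m, r₂ = 0.111 m, r₃ = 1.47 m, r₄ = 0.675 m.
V = k[(-8.73×10⁻⁶)/(0.271) + (-7.57×10⁻⁶)/(0.111) + (-6.13×10⁻⁶)/(1.47) + (-4.11×10⁻⁶)/(0.675)] = -9.94×10⁵ V.

-9.94×10⁵ V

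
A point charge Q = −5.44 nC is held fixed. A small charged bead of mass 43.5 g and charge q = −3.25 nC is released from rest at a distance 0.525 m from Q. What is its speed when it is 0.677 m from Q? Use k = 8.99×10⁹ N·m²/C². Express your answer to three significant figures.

Only the electrostatic force acts, so mechanical energy is conserved: ½mv² = U₁ − U₂ = kQq(1/r₁ − 1/r₂).
U₁ − U₂ = (8.99×10⁹ N·m²/C²)(-5.44×10⁻⁹ C)(-3.25×10⁻⁹ C)(1/0.525 − 1/0.677) = 6.80×10⁻⁸ J.
v = √(2·6.80×10⁻⁸/0.0435) = 1.77×10⁻³ m/s.

1.77×10⁻³ m/s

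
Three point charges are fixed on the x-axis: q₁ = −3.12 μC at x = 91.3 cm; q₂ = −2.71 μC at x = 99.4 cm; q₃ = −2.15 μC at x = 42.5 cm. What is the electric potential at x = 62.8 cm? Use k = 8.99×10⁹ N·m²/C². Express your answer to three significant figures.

-2.60×10⁵ V

Electric potential is a scalar, so the contributions from each charge add algebraically: V = Σ kqᵢ/rᵢ.
Distances from the field point to each charge: r₁ = 0.285 m, r₂ = 0.366 m, r₃ = 0.203 m.
V = k[(-3.12×10⁻⁶)/(0.285) + (-2.71×10⁻⁶)/(0.366) + (-2.15×10⁻⁶)/(0.203)] = -2.60×10⁵ V.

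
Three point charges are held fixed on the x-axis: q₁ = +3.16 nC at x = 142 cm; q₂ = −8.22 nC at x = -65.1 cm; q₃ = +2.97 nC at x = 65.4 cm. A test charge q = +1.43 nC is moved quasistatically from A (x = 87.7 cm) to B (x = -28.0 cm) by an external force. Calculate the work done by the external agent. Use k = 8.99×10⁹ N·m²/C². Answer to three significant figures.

-3.97×10⁻⁷ J

For quasistatic motion the external work equals the change in potential energy: W_ext = qΔV = q(V_B − V_A).
At A: distances to the source charges are 0.543 m, 1.53 m, 0.223 m; V_A = Σ kqᵢ/rᵢ = 124 V.
At B: distances to the source charges are 1.70 m, 0.371 m, 0.934 m; V_B = Σ kqᵢ/rᵢ = -154 V.
ΔV = V_B − V_A = -278 V.
W_ext = qΔV = (1.43×10⁻⁹ C)(-278 V) = -3.97×10⁻⁷ J.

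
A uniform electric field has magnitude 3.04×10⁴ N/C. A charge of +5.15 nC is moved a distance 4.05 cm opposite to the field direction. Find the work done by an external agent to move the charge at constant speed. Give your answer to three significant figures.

6.34×10⁻⁶ J

The potential change for a displacement 4.05 cm opposite to the field direction is ΔV = +Ed = 1230 V.
W_ext = qΔV = 6.34×10⁻⁶ J.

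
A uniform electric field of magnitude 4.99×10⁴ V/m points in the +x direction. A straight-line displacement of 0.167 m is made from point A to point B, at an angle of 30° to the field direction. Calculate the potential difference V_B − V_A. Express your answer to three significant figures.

Only the component of displacement along E changes the potential: ΔV = −E·d·cosθ.
ΔV = −(4.99×10⁴ V/m)(0.167 m)cos30° = -7220 V.

-7220 V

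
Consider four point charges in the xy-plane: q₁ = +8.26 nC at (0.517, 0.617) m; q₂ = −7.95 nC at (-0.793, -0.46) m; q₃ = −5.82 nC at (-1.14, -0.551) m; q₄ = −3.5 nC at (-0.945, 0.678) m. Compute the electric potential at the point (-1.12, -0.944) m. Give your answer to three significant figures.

-242 V

Electric potential is a scalar, so the contributions from each charge add algebraically: V = Σ kqᵢ/rᵢ.
Distances from the field point to each charge: r₁ = 2.26 m, r₂ = 0.584 m, r₃ = 0.394 m, r₄ = 1.63 m.
V = k[(8.26×10⁻⁹)/(2.26) + (-7.95×10⁻⁹)/(0.584) + (-5.82×10⁻⁹)/(0.394) + (-3.50×10⁻⁹)/(1.63)] = -242 V.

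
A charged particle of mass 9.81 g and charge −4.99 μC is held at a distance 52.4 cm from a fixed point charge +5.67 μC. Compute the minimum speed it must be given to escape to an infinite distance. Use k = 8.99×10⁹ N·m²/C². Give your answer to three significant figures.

To just escape, total mechanical energy must reach zero at infinity: ½mv²_min + U = 0, so ½mv²_min = −U = |kQq|/r.
|U| = |kQq|/r = (8.99×10⁹ N·m²/C²)(5.67×10⁻⁶)(4.99×10⁻⁶)/(0.524) = 0.485 J.
v_min = √(2|U|/m) = √(2·0.485/9.81×10⁻³) = 9.95 m/s.

9.95 m/s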